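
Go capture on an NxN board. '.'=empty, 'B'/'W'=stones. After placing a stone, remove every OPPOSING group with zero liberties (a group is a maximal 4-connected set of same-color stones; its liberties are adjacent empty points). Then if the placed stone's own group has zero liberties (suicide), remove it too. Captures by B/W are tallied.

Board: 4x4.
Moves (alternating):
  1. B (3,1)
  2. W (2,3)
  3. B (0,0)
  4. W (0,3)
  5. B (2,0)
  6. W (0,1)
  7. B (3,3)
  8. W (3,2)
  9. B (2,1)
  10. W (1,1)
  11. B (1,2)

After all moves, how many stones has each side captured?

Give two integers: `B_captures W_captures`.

Move 1: B@(3,1) -> caps B=0 W=0
Move 2: W@(2,3) -> caps B=0 W=0
Move 3: B@(0,0) -> caps B=0 W=0
Move 4: W@(0,3) -> caps B=0 W=0
Move 5: B@(2,0) -> caps B=0 W=0
Move 6: W@(0,1) -> caps B=0 W=0
Move 7: B@(3,3) -> caps B=0 W=0
Move 8: W@(3,2) -> caps B=0 W=1
Move 9: B@(2,1) -> caps B=0 W=1
Move 10: W@(1,1) -> caps B=0 W=1
Move 11: B@(1,2) -> caps B=0 W=1

Answer: 0 1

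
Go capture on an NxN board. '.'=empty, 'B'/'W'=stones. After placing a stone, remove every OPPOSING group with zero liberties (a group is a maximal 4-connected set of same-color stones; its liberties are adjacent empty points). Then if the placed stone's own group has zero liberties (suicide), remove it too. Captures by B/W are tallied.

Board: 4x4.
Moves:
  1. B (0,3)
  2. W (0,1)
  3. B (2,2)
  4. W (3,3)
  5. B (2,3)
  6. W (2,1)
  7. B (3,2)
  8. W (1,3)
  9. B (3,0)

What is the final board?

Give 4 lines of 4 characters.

Answer: .W.B
...W
.WBB
B.B.

Derivation:
Move 1: B@(0,3) -> caps B=0 W=0
Move 2: W@(0,1) -> caps B=0 W=0
Move 3: B@(2,2) -> caps B=0 W=0
Move 4: W@(3,3) -> caps B=0 W=0
Move 5: B@(2,3) -> caps B=0 W=0
Move 6: W@(2,1) -> caps B=0 W=0
Move 7: B@(3,2) -> caps B=1 W=0
Move 8: W@(1,3) -> caps B=1 W=0
Move 9: B@(3,0) -> caps B=1 W=0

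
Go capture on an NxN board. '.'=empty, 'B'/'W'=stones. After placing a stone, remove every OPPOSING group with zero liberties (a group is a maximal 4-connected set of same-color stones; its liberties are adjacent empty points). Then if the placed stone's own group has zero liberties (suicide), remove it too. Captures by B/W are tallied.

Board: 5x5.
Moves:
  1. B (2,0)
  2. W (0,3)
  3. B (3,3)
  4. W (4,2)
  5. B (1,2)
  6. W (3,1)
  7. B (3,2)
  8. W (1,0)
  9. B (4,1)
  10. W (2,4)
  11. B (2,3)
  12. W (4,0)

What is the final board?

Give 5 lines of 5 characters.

Answer: ...W.
W.B..
B..BW
.WBB.
W.W..

Derivation:
Move 1: B@(2,0) -> caps B=0 W=0
Move 2: W@(0,3) -> caps B=0 W=0
Move 3: B@(3,3) -> caps B=0 W=0
Move 4: W@(4,2) -> caps B=0 W=0
Move 5: B@(1,2) -> caps B=0 W=0
Move 6: W@(3,1) -> caps B=0 W=0
Move 7: B@(3,2) -> caps B=0 W=0
Move 8: W@(1,0) -> caps B=0 W=0
Move 9: B@(4,1) -> caps B=0 W=0
Move 10: W@(2,4) -> caps B=0 W=0
Move 11: B@(2,3) -> caps B=0 W=0
Move 12: W@(4,0) -> caps B=0 W=1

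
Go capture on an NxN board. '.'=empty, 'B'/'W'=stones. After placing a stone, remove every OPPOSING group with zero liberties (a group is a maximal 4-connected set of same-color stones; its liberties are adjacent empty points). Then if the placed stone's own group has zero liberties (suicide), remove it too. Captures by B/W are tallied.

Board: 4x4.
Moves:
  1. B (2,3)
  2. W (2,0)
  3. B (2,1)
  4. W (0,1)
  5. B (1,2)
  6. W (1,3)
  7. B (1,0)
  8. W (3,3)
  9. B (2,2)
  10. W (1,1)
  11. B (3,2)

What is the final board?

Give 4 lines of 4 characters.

Move 1: B@(2,3) -> caps B=0 W=0
Move 2: W@(2,0) -> caps B=0 W=0
Move 3: B@(2,1) -> caps B=0 W=0
Move 4: W@(0,1) -> caps B=0 W=0
Move 5: B@(1,2) -> caps B=0 W=0
Move 6: W@(1,3) -> caps B=0 W=0
Move 7: B@(1,0) -> caps B=0 W=0
Move 8: W@(3,3) -> caps B=0 W=0
Move 9: B@(2,2) -> caps B=0 W=0
Move 10: W@(1,1) -> caps B=0 W=0
Move 11: B@(3,2) -> caps B=1 W=0

Answer: .W..
BWBW
WBBB
..B.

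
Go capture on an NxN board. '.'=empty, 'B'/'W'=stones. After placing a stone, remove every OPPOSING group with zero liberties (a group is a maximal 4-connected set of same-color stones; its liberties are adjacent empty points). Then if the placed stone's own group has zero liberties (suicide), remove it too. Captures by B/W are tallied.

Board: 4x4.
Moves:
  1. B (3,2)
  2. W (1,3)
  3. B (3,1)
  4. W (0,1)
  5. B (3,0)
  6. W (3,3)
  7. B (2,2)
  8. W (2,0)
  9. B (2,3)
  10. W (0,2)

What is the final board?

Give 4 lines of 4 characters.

Move 1: B@(3,2) -> caps B=0 W=0
Move 2: W@(1,3) -> caps B=0 W=0
Move 3: B@(3,1) -> caps B=0 W=0
Move 4: W@(0,1) -> caps B=0 W=0
Move 5: B@(3,0) -> caps B=0 W=0
Move 6: W@(3,3) -> caps B=0 W=0
Move 7: B@(2,2) -> caps B=0 W=0
Move 8: W@(2,0) -> caps B=0 W=0
Move 9: B@(2,3) -> caps B=1 W=0
Move 10: W@(0,2) -> caps B=1 W=0

Answer: .WW.
...W
W.BB
BBB.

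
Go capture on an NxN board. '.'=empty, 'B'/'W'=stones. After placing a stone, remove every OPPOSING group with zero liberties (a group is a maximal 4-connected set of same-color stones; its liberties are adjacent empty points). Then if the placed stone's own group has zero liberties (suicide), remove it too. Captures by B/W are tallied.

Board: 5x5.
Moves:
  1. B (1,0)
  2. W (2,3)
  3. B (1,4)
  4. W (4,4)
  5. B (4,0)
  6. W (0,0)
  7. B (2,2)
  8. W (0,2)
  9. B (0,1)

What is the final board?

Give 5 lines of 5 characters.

Move 1: B@(1,0) -> caps B=0 W=0
Move 2: W@(2,3) -> caps B=0 W=0
Move 3: B@(1,4) -> caps B=0 W=0
Move 4: W@(4,4) -> caps B=0 W=0
Move 5: B@(4,0) -> caps B=0 W=0
Move 6: W@(0,0) -> caps B=0 W=0
Move 7: B@(2,2) -> caps B=0 W=0
Move 8: W@(0,2) -> caps B=0 W=0
Move 9: B@(0,1) -> caps B=1 W=0

Answer: .BW..
B...B
..BW.
.....
B...W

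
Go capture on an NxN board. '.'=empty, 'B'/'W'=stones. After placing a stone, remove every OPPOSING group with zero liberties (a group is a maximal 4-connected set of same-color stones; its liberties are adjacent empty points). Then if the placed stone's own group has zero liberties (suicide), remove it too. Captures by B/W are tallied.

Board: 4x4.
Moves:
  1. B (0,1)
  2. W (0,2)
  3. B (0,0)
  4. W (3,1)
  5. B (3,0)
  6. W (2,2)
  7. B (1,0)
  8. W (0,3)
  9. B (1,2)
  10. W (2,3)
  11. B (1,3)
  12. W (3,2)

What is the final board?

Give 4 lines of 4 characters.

Move 1: B@(0,1) -> caps B=0 W=0
Move 2: W@(0,2) -> caps B=0 W=0
Move 3: B@(0,0) -> caps B=0 W=0
Move 4: W@(3,1) -> caps B=0 W=0
Move 5: B@(3,0) -> caps B=0 W=0
Move 6: W@(2,2) -> caps B=0 W=0
Move 7: B@(1,0) -> caps B=0 W=0
Move 8: W@(0,3) -> caps B=0 W=0
Move 9: B@(1,2) -> caps B=0 W=0
Move 10: W@(2,3) -> caps B=0 W=0
Move 11: B@(1,3) -> caps B=2 W=0
Move 12: W@(3,2) -> caps B=2 W=0

Answer: BB..
B.BB
..WW
BWW.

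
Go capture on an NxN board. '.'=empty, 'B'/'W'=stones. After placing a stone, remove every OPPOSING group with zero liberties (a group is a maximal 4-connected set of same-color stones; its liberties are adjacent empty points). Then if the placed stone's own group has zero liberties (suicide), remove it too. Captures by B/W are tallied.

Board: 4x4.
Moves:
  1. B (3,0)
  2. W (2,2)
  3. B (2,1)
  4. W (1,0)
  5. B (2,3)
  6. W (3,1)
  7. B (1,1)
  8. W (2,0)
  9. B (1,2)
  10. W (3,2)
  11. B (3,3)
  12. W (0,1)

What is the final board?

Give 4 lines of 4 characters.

Move 1: B@(3,0) -> caps B=0 W=0
Move 2: W@(2,2) -> caps B=0 W=0
Move 3: B@(2,1) -> caps B=0 W=0
Move 4: W@(1,0) -> caps B=0 W=0
Move 5: B@(2,3) -> caps B=0 W=0
Move 6: W@(3,1) -> caps B=0 W=0
Move 7: B@(1,1) -> caps B=0 W=0
Move 8: W@(2,0) -> caps B=0 W=1
Move 9: B@(1,2) -> caps B=0 W=1
Move 10: W@(3,2) -> caps B=0 W=1
Move 11: B@(3,3) -> caps B=0 W=1
Move 12: W@(0,1) -> caps B=0 W=1

Answer: .W..
WBB.
WBWB
.WWB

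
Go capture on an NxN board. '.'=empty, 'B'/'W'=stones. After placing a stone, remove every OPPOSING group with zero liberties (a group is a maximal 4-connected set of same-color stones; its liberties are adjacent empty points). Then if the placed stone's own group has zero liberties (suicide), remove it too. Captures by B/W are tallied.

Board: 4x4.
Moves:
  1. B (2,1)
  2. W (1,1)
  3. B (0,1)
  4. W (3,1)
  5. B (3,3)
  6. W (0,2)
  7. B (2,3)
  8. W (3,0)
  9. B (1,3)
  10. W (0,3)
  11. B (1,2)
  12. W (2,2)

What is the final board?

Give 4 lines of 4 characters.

Answer: .B..
.WBB
.BWB
WW.B

Derivation:
Move 1: B@(2,1) -> caps B=0 W=0
Move 2: W@(1,1) -> caps B=0 W=0
Move 3: B@(0,1) -> caps B=0 W=0
Move 4: W@(3,1) -> caps B=0 W=0
Move 5: B@(3,3) -> caps B=0 W=0
Move 6: W@(0,2) -> caps B=0 W=0
Move 7: B@(2,3) -> caps B=0 W=0
Move 8: W@(3,0) -> caps B=0 W=0
Move 9: B@(1,3) -> caps B=0 W=0
Move 10: W@(0,3) -> caps B=0 W=0
Move 11: B@(1,2) -> caps B=2 W=0
Move 12: W@(2,2) -> caps B=2 W=0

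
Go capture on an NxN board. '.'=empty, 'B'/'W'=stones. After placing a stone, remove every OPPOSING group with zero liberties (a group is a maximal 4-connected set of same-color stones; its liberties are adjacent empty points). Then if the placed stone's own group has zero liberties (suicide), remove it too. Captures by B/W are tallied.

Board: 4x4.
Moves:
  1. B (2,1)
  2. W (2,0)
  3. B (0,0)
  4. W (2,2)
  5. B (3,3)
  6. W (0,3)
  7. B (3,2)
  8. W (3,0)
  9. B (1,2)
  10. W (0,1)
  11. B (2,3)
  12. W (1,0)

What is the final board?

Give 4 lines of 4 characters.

Move 1: B@(2,1) -> caps B=0 W=0
Move 2: W@(2,0) -> caps B=0 W=0
Move 3: B@(0,0) -> caps B=0 W=0
Move 4: W@(2,2) -> caps B=0 W=0
Move 5: B@(3,3) -> caps B=0 W=0
Move 6: W@(0,3) -> caps B=0 W=0
Move 7: B@(3,2) -> caps B=0 W=0
Move 8: W@(3,0) -> caps B=0 W=0
Move 9: B@(1,2) -> caps B=0 W=0
Move 10: W@(0,1) -> caps B=0 W=0
Move 11: B@(2,3) -> caps B=1 W=0
Move 12: W@(1,0) -> caps B=1 W=1

Answer: .W.W
W.B.
WB.B
W.BB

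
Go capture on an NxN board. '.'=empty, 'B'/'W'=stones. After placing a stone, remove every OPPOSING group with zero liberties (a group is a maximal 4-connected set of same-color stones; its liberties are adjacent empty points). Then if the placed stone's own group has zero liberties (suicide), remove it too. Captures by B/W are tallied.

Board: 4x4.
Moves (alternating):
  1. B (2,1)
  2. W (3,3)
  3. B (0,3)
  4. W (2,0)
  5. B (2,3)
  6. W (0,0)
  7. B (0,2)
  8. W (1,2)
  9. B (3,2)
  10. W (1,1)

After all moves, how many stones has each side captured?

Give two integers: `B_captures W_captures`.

Move 1: B@(2,1) -> caps B=0 W=0
Move 2: W@(3,3) -> caps B=0 W=0
Move 3: B@(0,3) -> caps B=0 W=0
Move 4: W@(2,0) -> caps B=0 W=0
Move 5: B@(2,3) -> caps B=0 W=0
Move 6: W@(0,0) -> caps B=0 W=0
Move 7: B@(0,2) -> caps B=0 W=0
Move 8: W@(1,2) -> caps B=0 W=0
Move 9: B@(3,2) -> caps B=1 W=0
Move 10: W@(1,1) -> caps B=1 W=0

Answer: 1 0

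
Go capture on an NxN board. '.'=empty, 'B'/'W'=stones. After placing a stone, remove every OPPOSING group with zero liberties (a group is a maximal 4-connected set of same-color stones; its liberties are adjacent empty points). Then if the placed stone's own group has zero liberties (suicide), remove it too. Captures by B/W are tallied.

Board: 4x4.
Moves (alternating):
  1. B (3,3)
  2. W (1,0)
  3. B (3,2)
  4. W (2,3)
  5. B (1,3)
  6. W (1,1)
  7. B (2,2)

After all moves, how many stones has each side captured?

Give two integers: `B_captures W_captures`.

Move 1: B@(3,3) -> caps B=0 W=0
Move 2: W@(1,0) -> caps B=0 W=0
Move 3: B@(3,2) -> caps B=0 W=0
Move 4: W@(2,3) -> caps B=0 W=0
Move 5: B@(1,3) -> caps B=0 W=0
Move 6: W@(1,1) -> caps B=0 W=0
Move 7: B@(2,2) -> caps B=1 W=0

Answer: 1 0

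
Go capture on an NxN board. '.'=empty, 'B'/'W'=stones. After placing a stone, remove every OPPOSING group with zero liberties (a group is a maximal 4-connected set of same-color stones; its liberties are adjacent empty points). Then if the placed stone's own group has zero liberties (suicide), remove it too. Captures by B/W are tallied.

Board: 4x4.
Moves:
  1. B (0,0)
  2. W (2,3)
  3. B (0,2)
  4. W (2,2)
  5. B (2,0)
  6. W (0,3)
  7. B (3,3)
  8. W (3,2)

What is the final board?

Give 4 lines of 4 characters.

Answer: B.BW
....
B.WW
..W.

Derivation:
Move 1: B@(0,0) -> caps B=0 W=0
Move 2: W@(2,3) -> caps B=0 W=0
Move 3: B@(0,2) -> caps B=0 W=0
Move 4: W@(2,2) -> caps B=0 W=0
Move 5: B@(2,0) -> caps B=0 W=0
Move 6: W@(0,3) -> caps B=0 W=0
Move 7: B@(3,3) -> caps B=0 W=0
Move 8: W@(3,2) -> caps B=0 W=1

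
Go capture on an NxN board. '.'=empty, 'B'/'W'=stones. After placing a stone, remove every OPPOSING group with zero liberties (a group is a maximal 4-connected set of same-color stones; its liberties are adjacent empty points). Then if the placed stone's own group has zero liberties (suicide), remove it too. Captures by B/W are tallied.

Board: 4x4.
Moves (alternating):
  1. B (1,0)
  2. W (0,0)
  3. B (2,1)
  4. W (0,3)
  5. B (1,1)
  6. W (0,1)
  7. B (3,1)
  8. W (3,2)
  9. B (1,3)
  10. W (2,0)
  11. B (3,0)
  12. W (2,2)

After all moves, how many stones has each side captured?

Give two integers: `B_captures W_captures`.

Answer: 1 0

Derivation:
Move 1: B@(1,0) -> caps B=0 W=0
Move 2: W@(0,0) -> caps B=0 W=0
Move 3: B@(2,1) -> caps B=0 W=0
Move 4: W@(0,3) -> caps B=0 W=0
Move 5: B@(1,1) -> caps B=0 W=0
Move 6: W@(0,1) -> caps B=0 W=0
Move 7: B@(3,1) -> caps B=0 W=0
Move 8: W@(3,2) -> caps B=0 W=0
Move 9: B@(1,3) -> caps B=0 W=0
Move 10: W@(2,0) -> caps B=0 W=0
Move 11: B@(3,0) -> caps B=1 W=0
Move 12: W@(2,2) -> caps B=1 W=0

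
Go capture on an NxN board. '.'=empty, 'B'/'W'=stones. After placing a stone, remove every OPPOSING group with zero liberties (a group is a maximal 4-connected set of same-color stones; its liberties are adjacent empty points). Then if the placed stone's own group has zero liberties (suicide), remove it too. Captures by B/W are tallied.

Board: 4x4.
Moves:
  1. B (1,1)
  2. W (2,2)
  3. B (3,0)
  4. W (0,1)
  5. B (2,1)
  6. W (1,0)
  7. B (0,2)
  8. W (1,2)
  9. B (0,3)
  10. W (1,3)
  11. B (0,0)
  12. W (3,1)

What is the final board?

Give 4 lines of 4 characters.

Answer: .W..
WBWW
.BW.
BW..

Derivation:
Move 1: B@(1,1) -> caps B=0 W=0
Move 2: W@(2,2) -> caps B=0 W=0
Move 3: B@(3,0) -> caps B=0 W=0
Move 4: W@(0,1) -> caps B=0 W=0
Move 5: B@(2,1) -> caps B=0 W=0
Move 6: W@(1,0) -> caps B=0 W=0
Move 7: B@(0,2) -> caps B=0 W=0
Move 8: W@(1,2) -> caps B=0 W=0
Move 9: B@(0,3) -> caps B=0 W=0
Move 10: W@(1,3) -> caps B=0 W=2
Move 11: B@(0,0) -> caps B=0 W=2
Move 12: W@(3,1) -> caps B=0 W=2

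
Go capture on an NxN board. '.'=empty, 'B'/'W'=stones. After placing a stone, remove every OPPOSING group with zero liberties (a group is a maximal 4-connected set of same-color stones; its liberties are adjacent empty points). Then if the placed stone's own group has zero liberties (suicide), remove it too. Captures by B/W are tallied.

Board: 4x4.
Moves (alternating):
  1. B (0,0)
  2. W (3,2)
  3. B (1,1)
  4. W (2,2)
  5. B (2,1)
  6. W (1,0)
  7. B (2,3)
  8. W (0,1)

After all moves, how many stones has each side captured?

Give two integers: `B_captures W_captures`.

Move 1: B@(0,0) -> caps B=0 W=0
Move 2: W@(3,2) -> caps B=0 W=0
Move 3: B@(1,1) -> caps B=0 W=0
Move 4: W@(2,2) -> caps B=0 W=0
Move 5: B@(2,1) -> caps B=0 W=0
Move 6: W@(1,0) -> caps B=0 W=0
Move 7: B@(2,3) -> caps B=0 W=0
Move 8: W@(0,1) -> caps B=0 W=1

Answer: 0 1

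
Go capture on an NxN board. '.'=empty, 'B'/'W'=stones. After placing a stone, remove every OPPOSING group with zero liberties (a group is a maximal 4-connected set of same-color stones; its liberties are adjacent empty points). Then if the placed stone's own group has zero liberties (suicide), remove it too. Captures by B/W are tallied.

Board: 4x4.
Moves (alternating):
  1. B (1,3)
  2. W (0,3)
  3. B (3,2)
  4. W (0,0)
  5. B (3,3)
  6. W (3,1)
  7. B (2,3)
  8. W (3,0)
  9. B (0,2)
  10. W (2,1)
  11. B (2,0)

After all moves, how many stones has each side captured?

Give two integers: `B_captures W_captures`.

Move 1: B@(1,3) -> caps B=0 W=0
Move 2: W@(0,3) -> caps B=0 W=0
Move 3: B@(3,2) -> caps B=0 W=0
Move 4: W@(0,0) -> caps B=0 W=0
Move 5: B@(3,3) -> caps B=0 W=0
Move 6: W@(3,1) -> caps B=0 W=0
Move 7: B@(2,3) -> caps B=0 W=0
Move 8: W@(3,0) -> caps B=0 W=0
Move 9: B@(0,2) -> caps B=1 W=0
Move 10: W@(2,1) -> caps B=1 W=0
Move 11: B@(2,0) -> caps B=1 W=0

Answer: 1 0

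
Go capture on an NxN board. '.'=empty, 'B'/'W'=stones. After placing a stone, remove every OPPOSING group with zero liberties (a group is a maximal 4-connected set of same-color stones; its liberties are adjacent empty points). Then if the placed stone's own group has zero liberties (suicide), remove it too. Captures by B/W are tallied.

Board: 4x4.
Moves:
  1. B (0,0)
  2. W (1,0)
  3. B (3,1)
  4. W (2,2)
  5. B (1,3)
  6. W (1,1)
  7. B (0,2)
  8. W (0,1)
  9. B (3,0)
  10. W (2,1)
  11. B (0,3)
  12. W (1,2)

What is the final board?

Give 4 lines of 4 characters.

Move 1: B@(0,0) -> caps B=0 W=0
Move 2: W@(1,0) -> caps B=0 W=0
Move 3: B@(3,1) -> caps B=0 W=0
Move 4: W@(2,2) -> caps B=0 W=0
Move 5: B@(1,3) -> caps B=0 W=0
Move 6: W@(1,1) -> caps B=0 W=0
Move 7: B@(0,2) -> caps B=0 W=0
Move 8: W@(0,1) -> caps B=0 W=1
Move 9: B@(3,0) -> caps B=0 W=1
Move 10: W@(2,1) -> caps B=0 W=1
Move 11: B@(0,3) -> caps B=0 W=1
Move 12: W@(1,2) -> caps B=0 W=1

Answer: .WBB
WWWB
.WW.
BB..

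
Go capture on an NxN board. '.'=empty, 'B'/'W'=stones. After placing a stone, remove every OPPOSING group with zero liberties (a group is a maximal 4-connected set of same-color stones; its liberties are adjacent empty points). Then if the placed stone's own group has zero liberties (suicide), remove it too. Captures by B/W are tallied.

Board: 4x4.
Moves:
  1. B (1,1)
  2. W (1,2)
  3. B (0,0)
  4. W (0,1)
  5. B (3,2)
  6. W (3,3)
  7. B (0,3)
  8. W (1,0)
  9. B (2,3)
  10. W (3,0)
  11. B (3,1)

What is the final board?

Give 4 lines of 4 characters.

Answer: .W.B
WBW.
...B
WBB.

Derivation:
Move 1: B@(1,1) -> caps B=0 W=0
Move 2: W@(1,2) -> caps B=0 W=0
Move 3: B@(0,0) -> caps B=0 W=0
Move 4: W@(0,1) -> caps B=0 W=0
Move 5: B@(3,2) -> caps B=0 W=0
Move 6: W@(3,3) -> caps B=0 W=0
Move 7: B@(0,3) -> caps B=0 W=0
Move 8: W@(1,0) -> caps B=0 W=1
Move 9: B@(2,3) -> caps B=1 W=1
Move 10: W@(3,0) -> caps B=1 W=1
Move 11: B@(3,1) -> caps B=1 W=1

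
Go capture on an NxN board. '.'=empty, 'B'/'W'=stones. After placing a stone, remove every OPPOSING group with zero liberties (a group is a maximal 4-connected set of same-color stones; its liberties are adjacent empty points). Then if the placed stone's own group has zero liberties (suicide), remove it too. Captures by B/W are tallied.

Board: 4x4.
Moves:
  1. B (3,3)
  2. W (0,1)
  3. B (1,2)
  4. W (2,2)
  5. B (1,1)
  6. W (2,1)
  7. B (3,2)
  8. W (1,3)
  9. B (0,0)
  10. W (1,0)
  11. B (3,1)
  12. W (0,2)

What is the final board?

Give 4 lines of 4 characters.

Answer: .WW.
W..W
.WW.
.BBB

Derivation:
Move 1: B@(3,3) -> caps B=0 W=0
Move 2: W@(0,1) -> caps B=0 W=0
Move 3: B@(1,2) -> caps B=0 W=0
Move 4: W@(2,2) -> caps B=0 W=0
Move 5: B@(1,1) -> caps B=0 W=0
Move 6: W@(2,1) -> caps B=0 W=0
Move 7: B@(3,2) -> caps B=0 W=0
Move 8: W@(1,3) -> caps B=0 W=0
Move 9: B@(0,0) -> caps B=0 W=0
Move 10: W@(1,0) -> caps B=0 W=1
Move 11: B@(3,1) -> caps B=0 W=1
Move 12: W@(0,2) -> caps B=0 W=3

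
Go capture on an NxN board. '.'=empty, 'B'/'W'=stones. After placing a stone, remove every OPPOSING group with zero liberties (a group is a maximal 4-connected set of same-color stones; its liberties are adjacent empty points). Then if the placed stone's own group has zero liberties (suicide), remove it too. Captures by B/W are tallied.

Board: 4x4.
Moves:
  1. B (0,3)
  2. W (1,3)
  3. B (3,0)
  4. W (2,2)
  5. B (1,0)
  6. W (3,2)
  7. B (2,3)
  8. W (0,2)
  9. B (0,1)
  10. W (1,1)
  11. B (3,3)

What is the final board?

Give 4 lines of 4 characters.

Move 1: B@(0,3) -> caps B=0 W=0
Move 2: W@(1,3) -> caps B=0 W=0
Move 3: B@(3,0) -> caps B=0 W=0
Move 4: W@(2,2) -> caps B=0 W=0
Move 5: B@(1,0) -> caps B=0 W=0
Move 6: W@(3,2) -> caps B=0 W=0
Move 7: B@(2,3) -> caps B=0 W=0
Move 8: W@(0,2) -> caps B=0 W=1
Move 9: B@(0,1) -> caps B=0 W=1
Move 10: W@(1,1) -> caps B=0 W=1
Move 11: B@(3,3) -> caps B=0 W=1

Answer: .BW.
BW.W
..W.
B.W.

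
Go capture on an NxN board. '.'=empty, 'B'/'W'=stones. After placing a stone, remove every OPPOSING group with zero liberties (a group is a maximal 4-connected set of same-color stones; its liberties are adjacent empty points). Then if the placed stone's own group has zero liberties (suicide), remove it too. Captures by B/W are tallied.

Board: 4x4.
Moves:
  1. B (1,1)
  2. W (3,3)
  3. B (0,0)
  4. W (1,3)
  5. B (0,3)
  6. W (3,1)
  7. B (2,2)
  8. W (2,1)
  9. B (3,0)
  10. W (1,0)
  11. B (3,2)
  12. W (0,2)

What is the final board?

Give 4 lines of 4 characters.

Answer: B.W.
WB.W
.WB.
BWBW

Derivation:
Move 1: B@(1,1) -> caps B=0 W=0
Move 2: W@(3,3) -> caps B=0 W=0
Move 3: B@(0,0) -> caps B=0 W=0
Move 4: W@(1,3) -> caps B=0 W=0
Move 5: B@(0,3) -> caps B=0 W=0
Move 6: W@(3,1) -> caps B=0 W=0
Move 7: B@(2,2) -> caps B=0 W=0
Move 8: W@(2,1) -> caps B=0 W=0
Move 9: B@(3,0) -> caps B=0 W=0
Move 10: W@(1,0) -> caps B=0 W=0
Move 11: B@(3,2) -> caps B=0 W=0
Move 12: W@(0,2) -> caps B=0 W=1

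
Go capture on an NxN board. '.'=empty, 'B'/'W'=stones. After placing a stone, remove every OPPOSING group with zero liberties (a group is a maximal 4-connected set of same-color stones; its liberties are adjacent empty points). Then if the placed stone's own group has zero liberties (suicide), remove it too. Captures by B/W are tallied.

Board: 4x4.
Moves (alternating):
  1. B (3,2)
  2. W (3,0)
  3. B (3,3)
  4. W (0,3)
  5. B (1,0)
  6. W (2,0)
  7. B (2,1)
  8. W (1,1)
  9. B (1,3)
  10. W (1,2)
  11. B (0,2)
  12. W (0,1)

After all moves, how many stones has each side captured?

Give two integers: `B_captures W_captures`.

Answer: 1 0

Derivation:
Move 1: B@(3,2) -> caps B=0 W=0
Move 2: W@(3,0) -> caps B=0 W=0
Move 3: B@(3,3) -> caps B=0 W=0
Move 4: W@(0,3) -> caps B=0 W=0
Move 5: B@(1,0) -> caps B=0 W=0
Move 6: W@(2,0) -> caps B=0 W=0
Move 7: B@(2,1) -> caps B=0 W=0
Move 8: W@(1,1) -> caps B=0 W=0
Move 9: B@(1,3) -> caps B=0 W=0
Move 10: W@(1,2) -> caps B=0 W=0
Move 11: B@(0,2) -> caps B=1 W=0
Move 12: W@(0,1) -> caps B=1 W=0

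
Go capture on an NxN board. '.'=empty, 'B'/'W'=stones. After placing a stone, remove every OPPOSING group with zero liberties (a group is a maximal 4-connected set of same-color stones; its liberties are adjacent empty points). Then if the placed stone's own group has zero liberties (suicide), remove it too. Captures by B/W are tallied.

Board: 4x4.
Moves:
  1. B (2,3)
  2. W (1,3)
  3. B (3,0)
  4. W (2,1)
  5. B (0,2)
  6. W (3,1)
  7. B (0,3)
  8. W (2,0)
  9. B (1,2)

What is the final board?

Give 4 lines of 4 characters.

Answer: ..BB
..B.
WW.B
.W..

Derivation:
Move 1: B@(2,3) -> caps B=0 W=0
Move 2: W@(1,3) -> caps B=0 W=0
Move 3: B@(3,0) -> caps B=0 W=0
Move 4: W@(2,1) -> caps B=0 W=0
Move 5: B@(0,2) -> caps B=0 W=0
Move 6: W@(3,1) -> caps B=0 W=0
Move 7: B@(0,3) -> caps B=0 W=0
Move 8: W@(2,0) -> caps B=0 W=1
Move 9: B@(1,2) -> caps B=1 W=1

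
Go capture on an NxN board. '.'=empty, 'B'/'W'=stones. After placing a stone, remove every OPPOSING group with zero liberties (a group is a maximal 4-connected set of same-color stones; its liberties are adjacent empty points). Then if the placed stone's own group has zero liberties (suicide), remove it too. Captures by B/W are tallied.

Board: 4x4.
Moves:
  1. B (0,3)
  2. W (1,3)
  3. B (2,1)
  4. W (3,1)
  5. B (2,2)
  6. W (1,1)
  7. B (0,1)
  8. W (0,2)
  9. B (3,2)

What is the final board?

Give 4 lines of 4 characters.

Answer: .BW.
.W.W
.BB.
.WB.

Derivation:
Move 1: B@(0,3) -> caps B=0 W=0
Move 2: W@(1,3) -> caps B=0 W=0
Move 3: B@(2,1) -> caps B=0 W=0
Move 4: W@(3,1) -> caps B=0 W=0
Move 5: B@(2,2) -> caps B=0 W=0
Move 6: W@(1,1) -> caps B=0 W=0
Move 7: B@(0,1) -> caps B=0 W=0
Move 8: W@(0,2) -> caps B=0 W=1
Move 9: B@(3,2) -> caps B=0 W=1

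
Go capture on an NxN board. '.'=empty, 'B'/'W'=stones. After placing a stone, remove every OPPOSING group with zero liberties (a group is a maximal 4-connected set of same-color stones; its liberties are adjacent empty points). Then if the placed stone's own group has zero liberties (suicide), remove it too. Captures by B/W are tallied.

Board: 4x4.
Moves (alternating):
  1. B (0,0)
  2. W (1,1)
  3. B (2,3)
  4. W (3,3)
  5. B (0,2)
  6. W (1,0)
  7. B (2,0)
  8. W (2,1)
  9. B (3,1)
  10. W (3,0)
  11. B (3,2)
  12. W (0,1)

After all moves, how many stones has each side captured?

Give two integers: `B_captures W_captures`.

Move 1: B@(0,0) -> caps B=0 W=0
Move 2: W@(1,1) -> caps B=0 W=0
Move 3: B@(2,3) -> caps B=0 W=0
Move 4: W@(3,3) -> caps B=0 W=0
Move 5: B@(0,2) -> caps B=0 W=0
Move 6: W@(1,0) -> caps B=0 W=0
Move 7: B@(2,0) -> caps B=0 W=0
Move 8: W@(2,1) -> caps B=0 W=0
Move 9: B@(3,1) -> caps B=0 W=0
Move 10: W@(3,0) -> caps B=0 W=1
Move 11: B@(3,2) -> caps B=1 W=1
Move 12: W@(0,1) -> caps B=1 W=2

Answer: 1 2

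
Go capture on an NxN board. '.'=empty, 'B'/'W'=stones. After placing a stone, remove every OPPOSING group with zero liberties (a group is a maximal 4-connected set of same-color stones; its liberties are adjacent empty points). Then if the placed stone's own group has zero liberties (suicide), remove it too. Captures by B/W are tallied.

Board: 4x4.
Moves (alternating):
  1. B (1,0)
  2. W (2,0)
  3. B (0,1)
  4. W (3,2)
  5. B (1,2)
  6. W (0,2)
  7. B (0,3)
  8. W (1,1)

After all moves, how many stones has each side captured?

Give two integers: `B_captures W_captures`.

Answer: 1 0

Derivation:
Move 1: B@(1,0) -> caps B=0 W=0
Move 2: W@(2,0) -> caps B=0 W=0
Move 3: B@(0,1) -> caps B=0 W=0
Move 4: W@(3,2) -> caps B=0 W=0
Move 5: B@(1,2) -> caps B=0 W=0
Move 6: W@(0,2) -> caps B=0 W=0
Move 7: B@(0,3) -> caps B=1 W=0
Move 8: W@(1,1) -> caps B=1 W=0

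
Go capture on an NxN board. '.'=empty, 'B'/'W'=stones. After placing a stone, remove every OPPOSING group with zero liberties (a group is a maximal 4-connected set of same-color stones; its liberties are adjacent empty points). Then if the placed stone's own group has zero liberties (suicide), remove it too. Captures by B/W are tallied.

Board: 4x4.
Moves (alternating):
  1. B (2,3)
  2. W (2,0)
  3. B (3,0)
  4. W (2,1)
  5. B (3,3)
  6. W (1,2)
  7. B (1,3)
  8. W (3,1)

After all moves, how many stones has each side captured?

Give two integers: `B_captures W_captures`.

Move 1: B@(2,3) -> caps B=0 W=0
Move 2: W@(2,0) -> caps B=0 W=0
Move 3: B@(3,0) -> caps B=0 W=0
Move 4: W@(2,1) -> caps B=0 W=0
Move 5: B@(3,3) -> caps B=0 W=0
Move 6: W@(1,2) -> caps B=0 W=0
Move 7: B@(1,3) -> caps B=0 W=0
Move 8: W@(3,1) -> caps B=0 W=1

Answer: 0 1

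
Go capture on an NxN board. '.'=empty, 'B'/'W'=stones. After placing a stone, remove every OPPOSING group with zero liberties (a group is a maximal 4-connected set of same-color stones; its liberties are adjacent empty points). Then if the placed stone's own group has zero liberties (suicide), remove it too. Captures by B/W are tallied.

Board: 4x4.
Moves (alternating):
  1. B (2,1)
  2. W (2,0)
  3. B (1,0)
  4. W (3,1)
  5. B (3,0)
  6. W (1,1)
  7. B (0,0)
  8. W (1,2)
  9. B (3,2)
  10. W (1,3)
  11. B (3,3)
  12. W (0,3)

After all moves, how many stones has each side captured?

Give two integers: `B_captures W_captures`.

Move 1: B@(2,1) -> caps B=0 W=0
Move 2: W@(2,0) -> caps B=0 W=0
Move 3: B@(1,0) -> caps B=0 W=0
Move 4: W@(3,1) -> caps B=0 W=0
Move 5: B@(3,0) -> caps B=1 W=0
Move 6: W@(1,1) -> caps B=1 W=0
Move 7: B@(0,0) -> caps B=1 W=0
Move 8: W@(1,2) -> caps B=1 W=0
Move 9: B@(3,2) -> caps B=2 W=0
Move 10: W@(1,3) -> caps B=2 W=0
Move 11: B@(3,3) -> caps B=2 W=0
Move 12: W@(0,3) -> caps B=2 W=0

Answer: 2 0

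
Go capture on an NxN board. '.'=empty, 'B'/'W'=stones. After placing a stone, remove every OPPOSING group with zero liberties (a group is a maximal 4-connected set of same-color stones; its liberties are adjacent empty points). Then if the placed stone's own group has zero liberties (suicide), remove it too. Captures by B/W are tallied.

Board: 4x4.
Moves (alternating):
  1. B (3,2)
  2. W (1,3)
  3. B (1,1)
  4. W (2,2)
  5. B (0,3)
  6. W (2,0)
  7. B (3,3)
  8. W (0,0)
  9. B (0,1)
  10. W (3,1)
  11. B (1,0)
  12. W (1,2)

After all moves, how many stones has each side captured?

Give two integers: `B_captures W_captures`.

Answer: 1 0

Derivation:
Move 1: B@(3,2) -> caps B=0 W=0
Move 2: W@(1,3) -> caps B=0 W=0
Move 3: B@(1,1) -> caps B=0 W=0
Move 4: W@(2,2) -> caps B=0 W=0
Move 5: B@(0,3) -> caps B=0 W=0
Move 6: W@(2,0) -> caps B=0 W=0
Move 7: B@(3,3) -> caps B=0 W=0
Move 8: W@(0,0) -> caps B=0 W=0
Move 9: B@(0,1) -> caps B=0 W=0
Move 10: W@(3,1) -> caps B=0 W=0
Move 11: B@(1,0) -> caps B=1 W=0
Move 12: W@(1,2) -> caps B=1 W=0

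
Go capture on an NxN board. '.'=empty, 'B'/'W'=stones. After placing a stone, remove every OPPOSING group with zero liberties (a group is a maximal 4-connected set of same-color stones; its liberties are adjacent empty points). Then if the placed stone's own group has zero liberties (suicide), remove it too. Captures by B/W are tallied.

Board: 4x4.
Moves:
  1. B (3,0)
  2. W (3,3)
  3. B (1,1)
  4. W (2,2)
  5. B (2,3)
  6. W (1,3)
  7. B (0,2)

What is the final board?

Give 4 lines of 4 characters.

Answer: ..B.
.B.W
..W.
B..W

Derivation:
Move 1: B@(3,0) -> caps B=0 W=0
Move 2: W@(3,3) -> caps B=0 W=0
Move 3: B@(1,1) -> caps B=0 W=0
Move 4: W@(2,2) -> caps B=0 W=0
Move 5: B@(2,3) -> caps B=0 W=0
Move 6: W@(1,3) -> caps B=0 W=1
Move 7: B@(0,2) -> caps B=0 W=1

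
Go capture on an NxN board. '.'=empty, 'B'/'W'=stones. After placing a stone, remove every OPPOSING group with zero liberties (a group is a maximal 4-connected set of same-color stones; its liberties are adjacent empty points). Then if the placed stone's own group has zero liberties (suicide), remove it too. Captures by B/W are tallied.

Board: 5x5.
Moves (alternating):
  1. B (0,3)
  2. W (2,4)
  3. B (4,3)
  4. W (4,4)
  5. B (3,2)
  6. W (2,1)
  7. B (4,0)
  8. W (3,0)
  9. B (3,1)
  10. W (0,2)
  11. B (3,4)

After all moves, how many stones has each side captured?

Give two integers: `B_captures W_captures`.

Answer: 1 0

Derivation:
Move 1: B@(0,3) -> caps B=0 W=0
Move 2: W@(2,4) -> caps B=0 W=0
Move 3: B@(4,3) -> caps B=0 W=0
Move 4: W@(4,4) -> caps B=0 W=0
Move 5: B@(3,2) -> caps B=0 W=0
Move 6: W@(2,1) -> caps B=0 W=0
Move 7: B@(4,0) -> caps B=0 W=0
Move 8: W@(3,0) -> caps B=0 W=0
Move 9: B@(3,1) -> caps B=0 W=0
Move 10: W@(0,2) -> caps B=0 W=0
Move 11: B@(3,4) -> caps B=1 W=0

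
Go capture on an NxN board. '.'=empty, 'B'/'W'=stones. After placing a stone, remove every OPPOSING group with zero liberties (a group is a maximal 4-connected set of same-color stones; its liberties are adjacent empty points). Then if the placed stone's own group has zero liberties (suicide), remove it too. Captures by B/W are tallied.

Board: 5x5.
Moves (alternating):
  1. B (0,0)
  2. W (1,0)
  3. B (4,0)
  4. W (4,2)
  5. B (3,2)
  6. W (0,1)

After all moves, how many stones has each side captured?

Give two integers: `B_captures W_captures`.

Answer: 0 1

Derivation:
Move 1: B@(0,0) -> caps B=0 W=0
Move 2: W@(1,0) -> caps B=0 W=0
Move 3: B@(4,0) -> caps B=0 W=0
Move 4: W@(4,2) -> caps B=0 W=0
Move 5: B@(3,2) -> caps B=0 W=0
Move 6: W@(0,1) -> caps B=0 W=1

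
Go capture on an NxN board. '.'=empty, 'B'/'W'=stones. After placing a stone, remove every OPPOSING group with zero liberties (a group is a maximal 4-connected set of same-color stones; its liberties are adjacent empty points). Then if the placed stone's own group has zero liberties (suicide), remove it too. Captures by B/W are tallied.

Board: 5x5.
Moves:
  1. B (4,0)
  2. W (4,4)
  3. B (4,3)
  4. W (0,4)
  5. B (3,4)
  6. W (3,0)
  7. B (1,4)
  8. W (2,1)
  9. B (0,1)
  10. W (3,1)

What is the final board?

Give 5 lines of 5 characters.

Answer: .B..W
....B
.W...
WW..B
B..B.

Derivation:
Move 1: B@(4,0) -> caps B=0 W=0
Move 2: W@(4,4) -> caps B=0 W=0
Move 3: B@(4,3) -> caps B=0 W=0
Move 4: W@(0,4) -> caps B=0 W=0
Move 5: B@(3,4) -> caps B=1 W=0
Move 6: W@(3,0) -> caps B=1 W=0
Move 7: B@(1,4) -> caps B=1 W=0
Move 8: W@(2,1) -> caps B=1 W=0
Move 9: B@(0,1) -> caps B=1 W=0
Move 10: W@(3,1) -> caps B=1 W=0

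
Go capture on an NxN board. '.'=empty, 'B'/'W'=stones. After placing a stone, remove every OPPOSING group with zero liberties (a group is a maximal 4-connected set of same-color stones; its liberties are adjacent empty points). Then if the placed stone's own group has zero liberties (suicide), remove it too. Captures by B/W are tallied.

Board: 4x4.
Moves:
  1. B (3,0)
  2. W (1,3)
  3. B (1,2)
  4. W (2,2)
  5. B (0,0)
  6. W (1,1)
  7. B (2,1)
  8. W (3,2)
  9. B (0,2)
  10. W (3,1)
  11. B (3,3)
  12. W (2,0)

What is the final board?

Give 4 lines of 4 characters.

Answer: B.B.
.WBW
W.W.
.WWB

Derivation:
Move 1: B@(3,0) -> caps B=0 W=0
Move 2: W@(1,3) -> caps B=0 W=0
Move 3: B@(1,2) -> caps B=0 W=0
Move 4: W@(2,2) -> caps B=0 W=0
Move 5: B@(0,0) -> caps B=0 W=0
Move 6: W@(1,1) -> caps B=0 W=0
Move 7: B@(2,1) -> caps B=0 W=0
Move 8: W@(3,2) -> caps B=0 W=0
Move 9: B@(0,2) -> caps B=0 W=0
Move 10: W@(3,1) -> caps B=0 W=0
Move 11: B@(3,3) -> caps B=0 W=0
Move 12: W@(2,0) -> caps B=0 W=2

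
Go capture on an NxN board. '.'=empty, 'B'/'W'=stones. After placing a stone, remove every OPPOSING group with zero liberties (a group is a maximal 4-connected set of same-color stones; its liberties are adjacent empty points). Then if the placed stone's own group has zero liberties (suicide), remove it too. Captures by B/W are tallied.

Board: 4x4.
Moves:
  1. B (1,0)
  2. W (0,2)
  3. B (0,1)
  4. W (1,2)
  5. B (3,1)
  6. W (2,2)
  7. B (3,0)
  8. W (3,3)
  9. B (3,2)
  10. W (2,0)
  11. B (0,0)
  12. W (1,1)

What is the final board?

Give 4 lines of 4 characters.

Answer: ..W.
.WW.
W.W.
BBBW

Derivation:
Move 1: B@(1,0) -> caps B=0 W=0
Move 2: W@(0,2) -> caps B=0 W=0
Move 3: B@(0,1) -> caps B=0 W=0
Move 4: W@(1,2) -> caps B=0 W=0
Move 5: B@(3,1) -> caps B=0 W=0
Move 6: W@(2,2) -> caps B=0 W=0
Move 7: B@(3,0) -> caps B=0 W=0
Move 8: W@(3,3) -> caps B=0 W=0
Move 9: B@(3,2) -> caps B=0 W=0
Move 10: W@(2,0) -> caps B=0 W=0
Move 11: B@(0,0) -> caps B=0 W=0
Move 12: W@(1,1) -> caps B=0 W=3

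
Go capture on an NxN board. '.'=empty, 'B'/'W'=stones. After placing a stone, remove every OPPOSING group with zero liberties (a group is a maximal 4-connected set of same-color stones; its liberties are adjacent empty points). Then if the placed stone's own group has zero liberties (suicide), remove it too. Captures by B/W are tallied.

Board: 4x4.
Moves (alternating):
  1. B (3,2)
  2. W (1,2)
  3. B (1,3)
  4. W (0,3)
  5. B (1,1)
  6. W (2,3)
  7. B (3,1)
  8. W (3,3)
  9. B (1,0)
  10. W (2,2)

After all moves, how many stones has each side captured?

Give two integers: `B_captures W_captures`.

Answer: 0 1

Derivation:
Move 1: B@(3,2) -> caps B=0 W=0
Move 2: W@(1,2) -> caps B=0 W=0
Move 3: B@(1,3) -> caps B=0 W=0
Move 4: W@(0,3) -> caps B=0 W=0
Move 5: B@(1,1) -> caps B=0 W=0
Move 6: W@(2,3) -> caps B=0 W=1
Move 7: B@(3,1) -> caps B=0 W=1
Move 8: W@(3,3) -> caps B=0 W=1
Move 9: B@(1,0) -> caps B=0 W=1
Move 10: W@(2,2) -> caps B=0 W=1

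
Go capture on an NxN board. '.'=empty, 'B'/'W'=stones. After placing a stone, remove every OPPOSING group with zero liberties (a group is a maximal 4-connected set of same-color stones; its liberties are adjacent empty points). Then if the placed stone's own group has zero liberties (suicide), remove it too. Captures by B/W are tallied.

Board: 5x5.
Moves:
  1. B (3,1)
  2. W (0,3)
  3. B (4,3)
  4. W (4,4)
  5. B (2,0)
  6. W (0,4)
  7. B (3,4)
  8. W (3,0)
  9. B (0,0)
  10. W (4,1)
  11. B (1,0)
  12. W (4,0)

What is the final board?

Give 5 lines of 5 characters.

Answer: B..WW
B....
B....
WB..B
WW.B.

Derivation:
Move 1: B@(3,1) -> caps B=0 W=0
Move 2: W@(0,3) -> caps B=0 W=0
Move 3: B@(4,3) -> caps B=0 W=0
Move 4: W@(4,4) -> caps B=0 W=0
Move 5: B@(2,0) -> caps B=0 W=0
Move 6: W@(0,4) -> caps B=0 W=0
Move 7: B@(3,4) -> caps B=1 W=0
Move 8: W@(3,0) -> caps B=1 W=0
Move 9: B@(0,0) -> caps B=1 W=0
Move 10: W@(4,1) -> caps B=1 W=0
Move 11: B@(1,0) -> caps B=1 W=0
Move 12: W@(4,0) -> caps B=1 W=0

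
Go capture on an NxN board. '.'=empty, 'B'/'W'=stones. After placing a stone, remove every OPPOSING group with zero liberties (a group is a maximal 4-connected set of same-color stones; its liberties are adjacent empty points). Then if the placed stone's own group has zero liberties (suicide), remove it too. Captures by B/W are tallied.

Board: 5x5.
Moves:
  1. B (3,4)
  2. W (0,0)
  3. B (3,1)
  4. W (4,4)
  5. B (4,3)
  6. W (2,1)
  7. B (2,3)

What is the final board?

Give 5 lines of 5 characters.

Answer: W....
.....
.W.B.
.B..B
...B.

Derivation:
Move 1: B@(3,4) -> caps B=0 W=0
Move 2: W@(0,0) -> caps B=0 W=0
Move 3: B@(3,1) -> caps B=0 W=0
Move 4: W@(4,4) -> caps B=0 W=0
Move 5: B@(4,3) -> caps B=1 W=0
Move 6: W@(2,1) -> caps B=1 W=0
Move 7: B@(2,3) -> caps B=1 W=0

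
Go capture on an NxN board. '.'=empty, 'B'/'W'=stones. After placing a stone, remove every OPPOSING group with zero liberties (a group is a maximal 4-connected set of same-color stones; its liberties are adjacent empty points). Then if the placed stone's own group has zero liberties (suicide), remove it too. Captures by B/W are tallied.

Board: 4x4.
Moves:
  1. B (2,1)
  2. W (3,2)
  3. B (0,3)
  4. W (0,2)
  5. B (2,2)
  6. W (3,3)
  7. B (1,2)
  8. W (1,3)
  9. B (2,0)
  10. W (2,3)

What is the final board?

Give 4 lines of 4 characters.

Move 1: B@(2,1) -> caps B=0 W=0
Move 2: W@(3,2) -> caps B=0 W=0
Move 3: B@(0,3) -> caps B=0 W=0
Move 4: W@(0,2) -> caps B=0 W=0
Move 5: B@(2,2) -> caps B=0 W=0
Move 6: W@(3,3) -> caps B=0 W=0
Move 7: B@(1,2) -> caps B=0 W=0
Move 8: W@(1,3) -> caps B=0 W=1
Move 9: B@(2,0) -> caps B=0 W=1
Move 10: W@(2,3) -> caps B=0 W=1

Answer: ..W.
..BW
BBBW
..WW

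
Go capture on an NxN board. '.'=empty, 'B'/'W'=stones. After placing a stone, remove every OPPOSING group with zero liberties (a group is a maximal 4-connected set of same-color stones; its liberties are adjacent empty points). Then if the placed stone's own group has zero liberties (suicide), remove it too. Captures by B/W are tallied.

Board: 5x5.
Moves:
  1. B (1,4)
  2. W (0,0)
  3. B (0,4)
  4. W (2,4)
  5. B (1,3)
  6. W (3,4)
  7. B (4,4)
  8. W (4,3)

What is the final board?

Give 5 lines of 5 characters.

Move 1: B@(1,4) -> caps B=0 W=0
Move 2: W@(0,0) -> caps B=0 W=0
Move 3: B@(0,4) -> caps B=0 W=0
Move 4: W@(2,4) -> caps B=0 W=0
Move 5: B@(1,3) -> caps B=0 W=0
Move 6: W@(3,4) -> caps B=0 W=0
Move 7: B@(4,4) -> caps B=0 W=0
Move 8: W@(4,3) -> caps B=0 W=1

Answer: W...B
...BB
....W
....W
...W.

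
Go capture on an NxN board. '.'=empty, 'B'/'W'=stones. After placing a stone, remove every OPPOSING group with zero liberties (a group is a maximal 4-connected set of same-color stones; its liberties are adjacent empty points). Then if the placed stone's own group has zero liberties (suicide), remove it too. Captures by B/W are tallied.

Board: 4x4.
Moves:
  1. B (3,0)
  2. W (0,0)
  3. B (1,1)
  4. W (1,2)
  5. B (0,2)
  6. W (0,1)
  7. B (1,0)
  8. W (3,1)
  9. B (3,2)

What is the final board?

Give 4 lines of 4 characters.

Move 1: B@(3,0) -> caps B=0 W=0
Move 2: W@(0,0) -> caps B=0 W=0
Move 3: B@(1,1) -> caps B=0 W=0
Move 4: W@(1,2) -> caps B=0 W=0
Move 5: B@(0,2) -> caps B=0 W=0
Move 6: W@(0,1) -> caps B=0 W=0
Move 7: B@(1,0) -> caps B=2 W=0
Move 8: W@(3,1) -> caps B=2 W=0
Move 9: B@(3,2) -> caps B=2 W=0

Answer: ..B.
BBW.
....
BWB.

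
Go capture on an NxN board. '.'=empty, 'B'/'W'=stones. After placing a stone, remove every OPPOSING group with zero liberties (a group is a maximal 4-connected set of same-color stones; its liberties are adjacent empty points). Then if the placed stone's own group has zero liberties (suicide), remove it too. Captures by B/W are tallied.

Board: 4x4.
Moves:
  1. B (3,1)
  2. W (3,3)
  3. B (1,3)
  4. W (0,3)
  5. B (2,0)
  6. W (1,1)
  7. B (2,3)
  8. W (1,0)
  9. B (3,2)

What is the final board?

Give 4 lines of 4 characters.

Move 1: B@(3,1) -> caps B=0 W=0
Move 2: W@(3,3) -> caps B=0 W=0
Move 3: B@(1,3) -> caps B=0 W=0
Move 4: W@(0,3) -> caps B=0 W=0
Move 5: B@(2,0) -> caps B=0 W=0
Move 6: W@(1,1) -> caps B=0 W=0
Move 7: B@(2,3) -> caps B=0 W=0
Move 8: W@(1,0) -> caps B=0 W=0
Move 9: B@(3,2) -> caps B=1 W=0

Answer: ...W
WW.B
B..B
.BB.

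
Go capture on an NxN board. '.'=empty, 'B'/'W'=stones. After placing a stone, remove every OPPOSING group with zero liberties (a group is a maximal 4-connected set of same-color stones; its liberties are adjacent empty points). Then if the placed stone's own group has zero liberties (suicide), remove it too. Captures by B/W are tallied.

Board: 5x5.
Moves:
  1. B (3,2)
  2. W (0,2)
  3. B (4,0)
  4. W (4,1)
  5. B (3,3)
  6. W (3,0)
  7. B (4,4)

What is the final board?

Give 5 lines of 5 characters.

Move 1: B@(3,2) -> caps B=0 W=0
Move 2: W@(0,2) -> caps B=0 W=0
Move 3: B@(4,0) -> caps B=0 W=0
Move 4: W@(4,1) -> caps B=0 W=0
Move 5: B@(3,3) -> caps B=0 W=0
Move 6: W@(3,0) -> caps B=0 W=1
Move 7: B@(4,4) -> caps B=0 W=1

Answer: ..W..
.....
.....
W.BB.
.W..B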